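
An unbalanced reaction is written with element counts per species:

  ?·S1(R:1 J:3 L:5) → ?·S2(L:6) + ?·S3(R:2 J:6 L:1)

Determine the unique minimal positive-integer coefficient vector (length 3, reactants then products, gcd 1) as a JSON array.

Coefficients: [4, 3, 2]

R: 4·1 = 4 | 3·0+2·2 = 4
J: 4·3 = 12 | 3·0+2·6 = 12
L: 4·5 = 20 | 3·6+2·1 = 20
gcd(4,3,2) = 1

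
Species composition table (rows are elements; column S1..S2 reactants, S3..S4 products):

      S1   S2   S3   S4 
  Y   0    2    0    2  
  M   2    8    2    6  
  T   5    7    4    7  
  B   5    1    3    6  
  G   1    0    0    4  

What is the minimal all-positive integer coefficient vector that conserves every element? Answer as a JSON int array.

Coefficients: [4, 1, 5, 1]

Y: 4·0+1·2 = 2 | 5·0+1·2 = 2
M: 4·2+1·8 = 16 | 5·2+1·6 = 16
T: 4·5+1·7 = 27 | 5·4+1·7 = 27
B: 4·5+1·1 = 21 | 5·3+1·6 = 21
G: 4·1+1·0 = 4 | 5·0+1·4 = 4
gcd(4,1,5,1) = 1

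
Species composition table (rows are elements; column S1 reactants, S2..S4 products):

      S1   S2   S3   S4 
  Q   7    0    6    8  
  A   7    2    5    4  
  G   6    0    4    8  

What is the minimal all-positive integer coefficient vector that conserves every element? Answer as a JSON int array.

Coefficients: [4, 5, 2, 2]

Q: 4·7 = 28 | 5·0+2·6+2·8 = 28
A: 4·7 = 28 | 5·2+2·5+2·4 = 28
G: 4·6 = 24 | 5·0+2·4+2·8 = 24
gcd(4,5,2,2) = 1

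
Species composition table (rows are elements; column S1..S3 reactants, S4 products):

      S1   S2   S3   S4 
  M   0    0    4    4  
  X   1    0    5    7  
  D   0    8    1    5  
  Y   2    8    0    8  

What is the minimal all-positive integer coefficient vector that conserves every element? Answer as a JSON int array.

Coefficients: [4, 1, 2, 2]

M: 4·0+1·0+2·4 = 8 | 2·4 = 8
X: 4·1+1·0+2·5 = 14 | 2·7 = 14
D: 4·0+1·8+2·1 = 10 | 2·5 = 10
Y: 4·2+1·8+2·0 = 16 | 2·8 = 16
gcd(4,1,2,2) = 1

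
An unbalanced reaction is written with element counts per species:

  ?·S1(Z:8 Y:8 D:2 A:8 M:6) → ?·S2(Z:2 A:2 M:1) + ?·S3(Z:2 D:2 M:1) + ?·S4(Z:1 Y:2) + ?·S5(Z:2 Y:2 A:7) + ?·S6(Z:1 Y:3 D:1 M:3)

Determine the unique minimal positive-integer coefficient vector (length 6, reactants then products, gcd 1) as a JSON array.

Coefficients: [3, 5, 1, 4, 2, 4]

Z: 3·8 = 24 | 5·2+1·2+4·1+2·2+4·1 = 24
Y: 3·8 = 24 | 5·0+1·0+4·2+2·2+4·3 = 24
D: 3·2 = 6 | 5·0+1·2+4·0+2·0+4·1 = 6
A: 3·8 = 24 | 5·2+1·0+4·0+2·7+4·0 = 24
M: 3·6 = 18 | 5·1+1·1+4·0+2·0+4·3 = 18
gcd(3,5,1,4,2,4) = 1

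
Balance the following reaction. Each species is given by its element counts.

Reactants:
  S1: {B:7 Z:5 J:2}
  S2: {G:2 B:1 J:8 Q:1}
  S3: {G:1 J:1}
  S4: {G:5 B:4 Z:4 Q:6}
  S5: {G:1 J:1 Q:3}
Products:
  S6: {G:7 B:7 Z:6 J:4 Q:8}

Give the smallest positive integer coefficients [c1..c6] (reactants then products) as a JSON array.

G: 2·0+1·2+5·1+5·5+3·1 = 35 | 5·7 = 35
B: 2·7+1·1+5·0+5·4+3·0 = 35 | 5·7 = 35
Z: 2·5+1·0+5·0+5·4+3·0 = 30 | 5·6 = 30
J: 2·2+1·8+5·1+5·0+3·1 = 20 | 5·4 = 20
Q: 2·0+1·1+5·0+5·6+3·3 = 40 | 5·8 = 40
gcd(2,1,5,5,3,5) = 1

Coefficients: [2, 1, 5, 5, 3, 5]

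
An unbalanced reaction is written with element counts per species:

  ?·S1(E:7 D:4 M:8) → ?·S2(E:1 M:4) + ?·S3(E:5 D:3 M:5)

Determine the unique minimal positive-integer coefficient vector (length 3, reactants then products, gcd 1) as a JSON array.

E: 3·7 = 21 | 1·1+4·5 = 21
D: 3·4 = 12 | 1·0+4·3 = 12
M: 3·8 = 24 | 1·4+4·5 = 24
gcd(3,1,4) = 1

Coefficients: [3, 1, 4]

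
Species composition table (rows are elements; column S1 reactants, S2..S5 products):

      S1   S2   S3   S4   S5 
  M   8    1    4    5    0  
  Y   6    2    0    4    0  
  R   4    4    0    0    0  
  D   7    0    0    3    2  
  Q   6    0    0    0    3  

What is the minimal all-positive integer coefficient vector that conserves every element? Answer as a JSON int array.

Coefficients: [2, 2, 1, 2, 4]

M: 2·8 = 16 | 2·1+1·4+2·5+4·0 = 16
Y: 2·6 = 12 | 2·2+1·0+2·4+4·0 = 12
R: 2·4 = 8 | 2·4+1·0+2·0+4·0 = 8
D: 2·7 = 14 | 2·0+1·0+2·3+4·2 = 14
Q: 2·6 = 12 | 2·0+1·0+2·0+4·3 = 12
gcd(2,2,1,2,4) = 1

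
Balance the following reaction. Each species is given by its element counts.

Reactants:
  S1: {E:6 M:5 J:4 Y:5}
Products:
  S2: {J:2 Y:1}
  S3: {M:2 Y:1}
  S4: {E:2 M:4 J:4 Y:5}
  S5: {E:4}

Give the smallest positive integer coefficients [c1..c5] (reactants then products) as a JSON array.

Coefficients: [4, 4, 6, 2, 5]

E: 4·6 = 24 | 4·0+6·0+2·2+5·4 = 24
M: 4·5 = 20 | 4·0+6·2+2·4+5·0 = 20
J: 4·4 = 16 | 4·2+6·0+2·4+5·0 = 16
Y: 4·5 = 20 | 4·1+6·1+2·5+5·0 = 20
gcd(4,4,6,2,5) = 1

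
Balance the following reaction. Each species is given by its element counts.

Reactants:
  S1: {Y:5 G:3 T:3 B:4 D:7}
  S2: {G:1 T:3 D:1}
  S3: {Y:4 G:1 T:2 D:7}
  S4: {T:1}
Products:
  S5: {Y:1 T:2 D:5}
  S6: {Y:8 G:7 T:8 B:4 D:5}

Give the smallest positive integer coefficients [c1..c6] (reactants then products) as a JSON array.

Y: 2·5+5·0+3·4+1·0 = 22 | 6·1+2·8 = 22
G: 2·3+5·1+3·1+1·0 = 14 | 6·0+2·7 = 14
T: 2·3+5·3+3·2+1·1 = 28 | 6·2+2·8 = 28
B: 2·4+5·0+3·0+1·0 = 8 | 6·0+2·4 = 8
D: 2·7+5·1+3·7+1·0 = 40 | 6·5+2·5 = 40
gcd(2,5,3,1,6,2) = 1

Coefficients: [2, 5, 3, 1, 6, 2]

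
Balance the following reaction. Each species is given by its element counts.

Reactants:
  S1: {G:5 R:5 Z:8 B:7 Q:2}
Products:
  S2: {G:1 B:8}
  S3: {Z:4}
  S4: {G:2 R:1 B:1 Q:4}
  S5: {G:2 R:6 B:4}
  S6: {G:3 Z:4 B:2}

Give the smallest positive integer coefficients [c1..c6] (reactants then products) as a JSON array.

Coefficients: [4, 1, 5, 2, 3, 3]

G: 4·5 = 20 | 1·1+5·0+2·2+3·2+3·3 = 20
R: 4·5 = 20 | 1·0+5·0+2·1+3·6+3·0 = 20
Z: 4·8 = 32 | 1·0+5·4+2·0+3·0+3·4 = 32
B: 4·7 = 28 | 1·8+5·0+2·1+3·4+3·2 = 28
Q: 4·2 = 8 | 1·0+5·0+2·4+3·0+3·0 = 8
gcd(4,1,5,2,3,3) = 1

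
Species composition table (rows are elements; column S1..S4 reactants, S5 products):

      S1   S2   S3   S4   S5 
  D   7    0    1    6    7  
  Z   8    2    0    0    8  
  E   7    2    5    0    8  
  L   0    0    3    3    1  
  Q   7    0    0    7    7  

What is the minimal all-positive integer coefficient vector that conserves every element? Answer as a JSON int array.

D: 5·7+4·0+1·1+1·6 = 42 | 6·7 = 42
Z: 5·8+4·2+1·0+1·0 = 48 | 6·8 = 48
E: 5·7+4·2+1·5+1·0 = 48 | 6·8 = 48
L: 5·0+4·0+1·3+1·3 = 6 | 6·1 = 6
Q: 5·7+4·0+1·0+1·7 = 42 | 6·7 = 42
gcd(5,4,1,1,6) = 1

Coefficients: [5, 4, 1, 1, 6]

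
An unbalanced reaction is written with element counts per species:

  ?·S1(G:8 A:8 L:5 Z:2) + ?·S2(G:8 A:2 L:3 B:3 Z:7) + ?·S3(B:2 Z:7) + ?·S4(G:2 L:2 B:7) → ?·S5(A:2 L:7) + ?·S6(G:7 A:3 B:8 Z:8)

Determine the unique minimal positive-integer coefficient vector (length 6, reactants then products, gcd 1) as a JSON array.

G: 3·8+1·8+5·0+5·2 = 42 | 4·0+6·7 = 42
A: 3·8+1·2+5·0+5·0 = 26 | 4·2+6·3 = 26
L: 3·5+1·3+5·0+5·2 = 28 | 4·7+6·0 = 28
B: 3·0+1·3+5·2+5·7 = 48 | 4·0+6·8 = 48
Z: 3·2+1·7+5·7+5·0 = 48 | 4·0+6·8 = 48
gcd(3,1,5,5,4,6) = 1

Coefficients: [3, 1, 5, 5, 4, 6]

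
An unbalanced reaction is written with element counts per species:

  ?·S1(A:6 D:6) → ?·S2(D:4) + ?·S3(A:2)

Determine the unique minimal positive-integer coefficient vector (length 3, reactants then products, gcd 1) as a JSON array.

A: 2·6 = 12 | 3·0+6·2 = 12
D: 2·6 = 12 | 3·4+6·0 = 12
gcd(2,3,6) = 1

Coefficients: [2, 3, 6]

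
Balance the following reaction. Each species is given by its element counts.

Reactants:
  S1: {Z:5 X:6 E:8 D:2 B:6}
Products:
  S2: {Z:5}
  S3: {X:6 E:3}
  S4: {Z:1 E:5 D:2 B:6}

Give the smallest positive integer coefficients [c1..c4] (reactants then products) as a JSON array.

Coefficients: [5, 4, 5, 5]

Z: 5·5 = 25 | 4·5+5·0+5·1 = 25
X: 5·6 = 30 | 4·0+5·6+5·0 = 30
E: 5·8 = 40 | 4·0+5·3+5·5 = 40
D: 5·2 = 10 | 4·0+5·0+5·2 = 10
B: 5·6 = 30 | 4·0+5·0+5·6 = 30
gcd(5,4,5,5) = 1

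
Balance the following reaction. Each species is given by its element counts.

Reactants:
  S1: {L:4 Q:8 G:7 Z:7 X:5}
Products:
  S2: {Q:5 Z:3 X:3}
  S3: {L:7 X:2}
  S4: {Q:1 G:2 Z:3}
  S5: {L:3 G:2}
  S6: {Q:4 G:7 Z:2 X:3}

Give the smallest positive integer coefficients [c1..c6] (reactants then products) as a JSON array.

Coefficients: [4, 4, 1, 4, 3, 2]

L: 4·4 = 16 | 4·0+1·7+4·0+3·3+2·0 = 16
Q: 4·8 = 32 | 4·5+1·0+4·1+3·0+2·4 = 32
G: 4·7 = 28 | 4·0+1·0+4·2+3·2+2·7 = 28
Z: 4·7 = 28 | 4·3+1·0+4·3+3·0+2·2 = 28
X: 4·5 = 20 | 4·3+1·2+4·0+3·0+2·3 = 20
gcd(4,4,1,4,3,2) = 1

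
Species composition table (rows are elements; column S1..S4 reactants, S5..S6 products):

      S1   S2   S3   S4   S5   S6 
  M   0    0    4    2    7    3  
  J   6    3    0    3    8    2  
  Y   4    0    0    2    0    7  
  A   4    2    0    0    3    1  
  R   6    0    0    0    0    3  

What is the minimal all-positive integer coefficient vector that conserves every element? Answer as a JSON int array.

M: 1·0+5·0+6·4+5·2 = 34 | 4·7+2·3 = 34
J: 1·6+5·3+6·0+5·3 = 36 | 4·8+2·2 = 36
Y: 1·4+5·0+6·0+5·2 = 14 | 4·0+2·7 = 14
A: 1·4+5·2+6·0+5·0 = 14 | 4·3+2·1 = 14
R: 1·6+5·0+6·0+5·0 = 6 | 4·0+2·3 = 6
gcd(1,5,6,5,4,2) = 1

Coefficients: [1, 5, 6, 5, 4, 2]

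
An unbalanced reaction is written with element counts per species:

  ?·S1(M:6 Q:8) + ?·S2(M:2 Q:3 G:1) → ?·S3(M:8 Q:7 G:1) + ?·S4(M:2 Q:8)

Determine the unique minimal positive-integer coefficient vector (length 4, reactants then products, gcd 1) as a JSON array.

Coefficients: [5, 4, 4, 3]

M: 5·6+4·2 = 38 | 4·8+3·2 = 38
Q: 5·8+4·3 = 52 | 4·7+3·8 = 52
G: 5·0+4·1 = 4 | 4·1+3·0 = 4
gcd(5,4,4,3) = 1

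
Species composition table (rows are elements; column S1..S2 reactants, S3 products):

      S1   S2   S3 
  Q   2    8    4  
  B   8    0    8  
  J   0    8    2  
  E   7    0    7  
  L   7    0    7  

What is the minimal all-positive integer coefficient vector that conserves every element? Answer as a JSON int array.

Coefficients: [4, 1, 4]

Q: 4·2+1·8 = 16 | 4·4 = 16
B: 4·8+1·0 = 32 | 4·8 = 32
J: 4·0+1·8 = 8 | 4·2 = 8
E: 4·7+1·0 = 28 | 4·7 = 28
L: 4·7+1·0 = 28 | 4·7 = 28
gcd(4,1,4) = 1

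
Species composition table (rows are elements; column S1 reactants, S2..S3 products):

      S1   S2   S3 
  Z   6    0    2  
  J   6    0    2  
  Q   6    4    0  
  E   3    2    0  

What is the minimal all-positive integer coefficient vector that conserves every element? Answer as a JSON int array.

Coefficients: [2, 3, 6]

Z: 2·6 = 12 | 3·0+6·2 = 12
J: 2·6 = 12 | 3·0+6·2 = 12
Q: 2·6 = 12 | 3·4+6·0 = 12
E: 2·3 = 6 | 3·2+6·0 = 6
gcd(2,3,6) = 1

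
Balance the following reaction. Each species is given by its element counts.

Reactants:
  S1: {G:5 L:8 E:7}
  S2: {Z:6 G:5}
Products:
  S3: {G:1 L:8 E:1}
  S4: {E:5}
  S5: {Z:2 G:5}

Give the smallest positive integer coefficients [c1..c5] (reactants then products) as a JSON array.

Coefficients: [5, 2, 5, 6, 6]

Z: 5·0+2·6 = 12 | 5·0+6·0+6·2 = 12
G: 5·5+2·5 = 35 | 5·1+6·0+6·5 = 35
L: 5·8+2·0 = 40 | 5·8+6·0+6·0 = 40
E: 5·7+2·0 = 35 | 5·1+6·5+6·0 = 35
gcd(5,2,5,6,6) = 1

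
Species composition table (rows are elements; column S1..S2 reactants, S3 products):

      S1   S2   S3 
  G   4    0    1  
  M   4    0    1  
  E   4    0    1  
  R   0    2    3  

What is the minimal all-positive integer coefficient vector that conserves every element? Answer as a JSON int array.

Coefficients: [1, 6, 4]

G: 1·4+6·0 = 4 | 4·1 = 4
M: 1·4+6·0 = 4 | 4·1 = 4
E: 1·4+6·0 = 4 | 4·1 = 4
R: 1·0+6·2 = 12 | 4·3 = 12
gcd(1,6,4) = 1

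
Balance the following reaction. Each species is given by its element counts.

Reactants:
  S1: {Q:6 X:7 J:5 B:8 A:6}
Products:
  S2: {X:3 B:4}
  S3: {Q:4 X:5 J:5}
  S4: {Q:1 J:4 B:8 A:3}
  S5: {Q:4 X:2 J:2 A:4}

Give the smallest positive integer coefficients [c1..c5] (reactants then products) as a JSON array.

Coefficients: [5, 6, 1, 2, 6]

Q: 5·6 = 30 | 6·0+1·4+2·1+6·4 = 30
X: 5·7 = 35 | 6·3+1·5+2·0+6·2 = 35
J: 5·5 = 25 | 6·0+1·5+2·4+6·2 = 25
B: 5·8 = 40 | 6·4+1·0+2·8+6·0 = 40
A: 5·6 = 30 | 6·0+1·0+2·3+6·4 = 30
gcd(5,6,1,2,6) = 1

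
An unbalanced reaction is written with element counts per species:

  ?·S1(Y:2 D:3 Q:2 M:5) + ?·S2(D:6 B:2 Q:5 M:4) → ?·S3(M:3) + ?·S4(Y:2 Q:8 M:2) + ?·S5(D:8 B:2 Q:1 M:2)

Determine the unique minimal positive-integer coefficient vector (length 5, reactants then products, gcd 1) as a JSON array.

Y: 2·2+3·0 = 4 | 4·0+2·2+3·0 = 4
D: 2·3+3·6 = 24 | 4·0+2·0+3·8 = 24
B: 2·0+3·2 = 6 | 4·0+2·0+3·2 = 6
Q: 2·2+3·5 = 19 | 4·0+2·8+3·1 = 19
M: 2·5+3·4 = 22 | 4·3+2·2+3·2 = 22
gcd(2,3,4,2,3) = 1

Coefficients: [2, 3, 4, 2, 3]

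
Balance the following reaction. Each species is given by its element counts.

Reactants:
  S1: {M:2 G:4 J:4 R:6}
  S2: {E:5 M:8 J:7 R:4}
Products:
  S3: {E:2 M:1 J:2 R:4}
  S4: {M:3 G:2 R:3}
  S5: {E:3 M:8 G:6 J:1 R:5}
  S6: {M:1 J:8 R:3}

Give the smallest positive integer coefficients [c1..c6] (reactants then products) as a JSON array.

Coefficients: [5, 3, 3, 1, 3, 4]

E: 5·0+3·5 = 15 | 3·2+1·0+3·3+4·0 = 15
M: 5·2+3·8 = 34 | 3·1+1·3+3·8+4·1 = 34
G: 5·4+3·0 = 20 | 3·0+1·2+3·6+4·0 = 20
J: 5·4+3·7 = 41 | 3·2+1·0+3·1+4·8 = 41
R: 5·6+3·4 = 42 | 3·4+1·3+3·5+4·3 = 42
gcd(5,3,3,1,3,4) = 1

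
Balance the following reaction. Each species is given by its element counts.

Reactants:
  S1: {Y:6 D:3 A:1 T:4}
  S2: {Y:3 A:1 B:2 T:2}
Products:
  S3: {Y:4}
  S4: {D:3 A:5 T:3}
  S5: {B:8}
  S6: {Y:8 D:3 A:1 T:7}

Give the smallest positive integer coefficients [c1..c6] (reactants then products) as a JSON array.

Coefficients: [4, 4, 3, 1, 1, 3]

Y: 4·6+4·3 = 36 | 3·4+1·0+1·0+3·8 = 36
D: 4·3+4·0 = 12 | 3·0+1·3+1·0+3·3 = 12
A: 4·1+4·1 = 8 | 3·0+1·5+1·0+3·1 = 8
B: 4·0+4·2 = 8 | 3·0+1·0+1·8+3·0 = 8
T: 4·4+4·2 = 24 | 3·0+1·3+1·0+3·7 = 24
gcd(4,4,3,1,1,3) = 1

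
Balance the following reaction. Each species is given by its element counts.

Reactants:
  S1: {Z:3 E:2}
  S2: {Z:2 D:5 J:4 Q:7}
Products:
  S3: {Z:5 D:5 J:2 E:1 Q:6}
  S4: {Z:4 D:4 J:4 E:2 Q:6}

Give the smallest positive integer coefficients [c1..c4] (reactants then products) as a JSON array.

Z: 6·3+6·2 = 30 | 2·5+5·4 = 30
D: 6·0+6·5 = 30 | 2·5+5·4 = 30
J: 6·0+6·4 = 24 | 2·2+5·4 = 24
E: 6·2+6·0 = 12 | 2·1+5·2 = 12
Q: 6·0+6·7 = 42 | 2·6+5·6 = 42
gcd(6,6,2,5) = 1

Coefficients: [6, 6, 2, 5]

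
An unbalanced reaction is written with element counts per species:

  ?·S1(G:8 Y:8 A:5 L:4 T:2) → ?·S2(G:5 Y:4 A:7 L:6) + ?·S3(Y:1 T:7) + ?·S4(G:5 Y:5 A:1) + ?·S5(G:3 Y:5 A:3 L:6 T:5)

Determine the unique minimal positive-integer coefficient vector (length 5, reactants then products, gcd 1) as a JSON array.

G: 6·8 = 48 | 3·5+1·0+6·5+1·3 = 48
Y: 6·8 = 48 | 3·4+1·1+6·5+1·5 = 48
A: 6·5 = 30 | 3·7+1·0+6·1+1·3 = 30
L: 6·4 = 24 | 3·6+1·0+6·0+1·6 = 24
T: 6·2 = 12 | 3·0+1·7+6·0+1·5 = 12
gcd(6,3,1,6,1) = 1

Coefficients: [6, 3, 1, 6, 1]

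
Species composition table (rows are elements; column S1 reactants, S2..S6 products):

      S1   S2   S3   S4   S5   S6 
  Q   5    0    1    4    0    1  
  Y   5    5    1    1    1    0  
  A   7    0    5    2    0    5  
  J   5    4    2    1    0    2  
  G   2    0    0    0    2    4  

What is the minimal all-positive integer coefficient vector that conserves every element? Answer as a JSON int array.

Coefficients: [6, 3, 5, 6, 4, 1]

Q: 6·5 = 30 | 3·0+5·1+6·4+4·0+1·1 = 30
Y: 6·5 = 30 | 3·5+5·1+6·1+4·1+1·0 = 30
A: 6·7 = 42 | 3·0+5·5+6·2+4·0+1·5 = 42
J: 6·5 = 30 | 3·4+5·2+6·1+4·0+1·2 = 30
G: 6·2 = 12 | 3·0+5·0+6·0+4·2+1·4 = 12
gcd(6,3,5,6,4,1) = 1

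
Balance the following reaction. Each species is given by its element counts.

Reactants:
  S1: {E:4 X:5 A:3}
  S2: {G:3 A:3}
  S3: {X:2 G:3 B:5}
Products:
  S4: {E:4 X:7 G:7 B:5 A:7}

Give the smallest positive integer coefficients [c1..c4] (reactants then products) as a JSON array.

E: 3·4+4·0+3·0 = 12 | 3·4 = 12
X: 3·5+4·0+3·2 = 21 | 3·7 = 21
G: 3·0+4·3+3·3 = 21 | 3·7 = 21
B: 3·0+4·0+3·5 = 15 | 3·5 = 15
A: 3·3+4·3+3·0 = 21 | 3·7 = 21
gcd(3,4,3,3) = 1

Coefficients: [3, 4, 3, 3]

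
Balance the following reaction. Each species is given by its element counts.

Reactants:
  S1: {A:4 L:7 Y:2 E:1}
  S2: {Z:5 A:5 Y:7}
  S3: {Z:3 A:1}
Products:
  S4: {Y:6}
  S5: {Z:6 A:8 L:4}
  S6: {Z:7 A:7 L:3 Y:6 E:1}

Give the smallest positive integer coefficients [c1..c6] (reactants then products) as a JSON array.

Coefficients: [3, 6, 3, 5, 3, 3]

Z: 3·0+6·5+3·3 = 39 | 5·0+3·6+3·7 = 39
A: 3·4+6·5+3·1 = 45 | 5·0+3·8+3·7 = 45
L: 3·7+6·0+3·0 = 21 | 5·0+3·4+3·3 = 21
Y: 3·2+6·7+3·0 = 48 | 5·6+3·0+3·6 = 48
E: 3·1+6·0+3·0 = 3 | 5·0+3·0+3·1 = 3
gcd(3,6,3,5,3,3) = 1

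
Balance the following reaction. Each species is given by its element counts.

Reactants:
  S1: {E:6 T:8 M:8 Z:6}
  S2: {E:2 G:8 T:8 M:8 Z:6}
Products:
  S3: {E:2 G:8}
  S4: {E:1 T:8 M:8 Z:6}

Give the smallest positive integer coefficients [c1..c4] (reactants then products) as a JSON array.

Coefficients: [1, 5, 5, 6]

E: 1·6+5·2 = 16 | 5·2+6·1 = 16
G: 1·0+5·8 = 40 | 5·8+6·0 = 40
T: 1·8+5·8 = 48 | 5·0+6·8 = 48
M: 1·8+5·8 = 48 | 5·0+6·8 = 48
Z: 1·6+5·6 = 36 | 5·0+6·6 = 36
gcd(1,5,5,6) = 1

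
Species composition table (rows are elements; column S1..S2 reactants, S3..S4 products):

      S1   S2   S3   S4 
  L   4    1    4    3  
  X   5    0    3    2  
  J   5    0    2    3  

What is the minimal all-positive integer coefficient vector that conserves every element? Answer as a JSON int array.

Coefficients: [1, 3, 1, 1]

L: 1·4+3·1 = 7 | 1·4+1·3 = 7
X: 1·5+3·0 = 5 | 1·3+1·2 = 5
J: 1·5+3·0 = 5 | 1·2+1·3 = 5
gcd(1,3,1,1) = 1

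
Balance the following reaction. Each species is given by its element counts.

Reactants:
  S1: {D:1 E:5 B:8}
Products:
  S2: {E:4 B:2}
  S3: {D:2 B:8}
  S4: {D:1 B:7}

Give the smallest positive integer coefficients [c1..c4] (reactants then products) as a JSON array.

Coefficients: [4, 5, 1, 2]

D: 4·1 = 4 | 5·0+1·2+2·1 = 4
E: 4·5 = 20 | 5·4+1·0+2·0 = 20
B: 4·8 = 32 | 5·2+1·8+2·7 = 32
gcd(4,5,1,2) = 1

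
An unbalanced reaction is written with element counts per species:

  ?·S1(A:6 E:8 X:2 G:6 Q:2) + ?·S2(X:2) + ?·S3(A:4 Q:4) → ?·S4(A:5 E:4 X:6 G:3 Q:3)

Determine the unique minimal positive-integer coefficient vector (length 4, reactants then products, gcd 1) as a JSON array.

A: 1·6+5·0+1·4 = 10 | 2·5 = 10
E: 1·8+5·0+1·0 = 8 | 2·4 = 8
X: 1·2+5·2+1·0 = 12 | 2·6 = 12
G: 1·6+5·0+1·0 = 6 | 2·3 = 6
Q: 1·2+5·0+1·4 = 6 | 2·3 = 6
gcd(1,5,1,2) = 1

Coefficients: [1, 5, 1, 2]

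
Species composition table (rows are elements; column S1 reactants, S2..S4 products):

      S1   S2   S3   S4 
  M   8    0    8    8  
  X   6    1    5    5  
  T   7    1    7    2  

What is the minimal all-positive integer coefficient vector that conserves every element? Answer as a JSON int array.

Coefficients: [5, 5, 4, 1]

M: 5·8 = 40 | 5·0+4·8+1·8 = 40
X: 5·6 = 30 | 5·1+4·5+1·5 = 30
T: 5·7 = 35 | 5·1+4·7+1·2 = 35
gcd(5,5,4,1) = 1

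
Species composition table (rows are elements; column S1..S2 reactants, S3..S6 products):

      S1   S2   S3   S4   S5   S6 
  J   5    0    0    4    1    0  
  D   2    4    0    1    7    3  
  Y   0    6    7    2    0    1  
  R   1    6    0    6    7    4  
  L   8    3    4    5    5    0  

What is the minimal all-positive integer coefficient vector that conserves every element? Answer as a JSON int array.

J: 1·5+6·0 = 5 | 4·0+1·4+1·1+6·0 = 5
D: 1·2+6·4 = 26 | 4·0+1·1+1·7+6·3 = 26
Y: 1·0+6·6 = 36 | 4·7+1·2+1·0+6·1 = 36
R: 1·1+6·6 = 37 | 4·0+1·6+1·7+6·4 = 37
L: 1·8+6·3 = 26 | 4·4+1·5+1·5+6·0 = 26
gcd(1,6,4,1,1,6) = 1

Coefficients: [1, 6, 4, 1, 1, 6]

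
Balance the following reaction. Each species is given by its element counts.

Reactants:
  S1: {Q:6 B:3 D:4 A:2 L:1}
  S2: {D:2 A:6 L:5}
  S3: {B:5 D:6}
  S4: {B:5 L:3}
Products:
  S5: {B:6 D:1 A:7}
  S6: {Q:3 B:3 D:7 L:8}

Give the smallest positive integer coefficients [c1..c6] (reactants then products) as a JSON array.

Coefficients: [3, 6, 4, 5, 6, 6]

Q: 3·6+6·0+4·0+5·0 = 18 | 6·0+6·3 = 18
B: 3·3+6·0+4·5+5·5 = 54 | 6·6+6·3 = 54
D: 3·4+6·2+4·6+5·0 = 48 | 6·1+6·7 = 48
A: 3·2+6·6+4·0+5·0 = 42 | 6·7+6·0 = 42
L: 3·1+6·5+4·0+5·3 = 48 | 6·0+6·8 = 48
gcd(3,6,4,5,6,6) = 1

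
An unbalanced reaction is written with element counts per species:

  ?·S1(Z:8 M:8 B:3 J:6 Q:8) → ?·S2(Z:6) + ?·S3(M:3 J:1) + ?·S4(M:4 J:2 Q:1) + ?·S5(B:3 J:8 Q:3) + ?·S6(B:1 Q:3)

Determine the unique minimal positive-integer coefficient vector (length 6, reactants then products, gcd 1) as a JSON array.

Coefficients: [3, 4, 4, 3, 1, 6]

Z: 3·8 = 24 | 4·6+4·0+3·0+1·0+6·0 = 24
M: 3·8 = 24 | 4·0+4·3+3·4+1·0+6·0 = 24
B: 3·3 = 9 | 4·0+4·0+3·0+1·3+6·1 = 9
J: 3·6 = 18 | 4·0+4·1+3·2+1·8+6·0 = 18
Q: 3·8 = 24 | 4·0+4·0+3·1+1·3+6·3 = 24
gcd(3,4,4,3,1,6) = 1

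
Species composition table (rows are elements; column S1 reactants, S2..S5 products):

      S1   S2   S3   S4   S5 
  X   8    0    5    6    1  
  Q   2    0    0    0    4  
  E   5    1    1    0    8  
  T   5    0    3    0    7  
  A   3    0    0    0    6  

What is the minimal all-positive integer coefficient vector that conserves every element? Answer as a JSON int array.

X: 6·8 = 48 | 3·0+3·5+5·6+3·1 = 48
Q: 6·2 = 12 | 3·0+3·0+5·0+3·4 = 12
E: 6·5 = 30 | 3·1+3·1+5·0+3·8 = 30
T: 6·5 = 30 | 3·0+3·3+5·0+3·7 = 30
A: 6·3 = 18 | 3·0+3·0+5·0+3·6 = 18
gcd(6,3,3,5,3) = 1

Coefficients: [6, 3, 3, 5, 3]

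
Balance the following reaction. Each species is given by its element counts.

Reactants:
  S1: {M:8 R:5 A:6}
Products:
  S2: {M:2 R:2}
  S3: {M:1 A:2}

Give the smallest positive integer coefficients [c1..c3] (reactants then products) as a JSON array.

M: 2·8 = 16 | 5·2+6·1 = 16
R: 2·5 = 10 | 5·2+6·0 = 10
A: 2·6 = 12 | 5·0+6·2 = 12
gcd(2,5,6) = 1

Coefficients: [2, 5, 6]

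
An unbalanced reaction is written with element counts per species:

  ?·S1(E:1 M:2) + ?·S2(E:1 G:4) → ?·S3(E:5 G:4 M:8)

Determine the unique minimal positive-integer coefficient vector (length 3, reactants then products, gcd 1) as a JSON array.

Coefficients: [4, 1, 1]

E: 4·1+1·1 = 5 | 1·5 = 5
G: 4·0+1·4 = 4 | 1·4 = 4
M: 4·2+1·0 = 8 | 1·8 = 8
gcd(4,1,1) = 1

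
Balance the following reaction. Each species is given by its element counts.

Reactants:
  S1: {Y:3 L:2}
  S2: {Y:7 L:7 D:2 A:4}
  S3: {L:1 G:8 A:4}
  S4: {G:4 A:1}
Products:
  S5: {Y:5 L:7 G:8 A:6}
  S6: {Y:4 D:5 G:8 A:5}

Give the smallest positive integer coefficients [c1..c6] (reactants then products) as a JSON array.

Y: 1·3+5·7+5·0+6·0 = 38 | 6·5+2·4 = 38
L: 1·2+5·7+5·1+6·0 = 42 | 6·7+2·0 = 42
D: 1·0+5·2+5·0+6·0 = 10 | 6·0+2·5 = 10
G: 1·0+5·0+5·8+6·4 = 64 | 6·8+2·8 = 64
A: 1·0+5·4+5·4+6·1 = 46 | 6·6+2·5 = 46
gcd(1,5,5,6,6,2) = 1

Coefficients: [1, 5, 5, 6, 6, 2]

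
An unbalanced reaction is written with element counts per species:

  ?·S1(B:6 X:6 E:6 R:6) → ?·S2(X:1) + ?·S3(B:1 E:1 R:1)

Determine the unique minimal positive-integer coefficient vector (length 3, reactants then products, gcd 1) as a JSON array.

B: 1·6 = 6 | 6·0+6·1 = 6
X: 1·6 = 6 | 6·1+6·0 = 6
E: 1·6 = 6 | 6·0+6·1 = 6
R: 1·6 = 6 | 6·0+6·1 = 6
gcd(1,6,6) = 1

Coefficients: [1, 6, 6]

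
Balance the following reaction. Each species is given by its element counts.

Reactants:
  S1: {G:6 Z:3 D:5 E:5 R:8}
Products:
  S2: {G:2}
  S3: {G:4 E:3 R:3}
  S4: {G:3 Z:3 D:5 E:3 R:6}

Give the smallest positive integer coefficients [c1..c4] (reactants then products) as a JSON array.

Coefficients: [6, 1, 4, 6]

G: 6·6 = 36 | 1·2+4·4+6·3 = 36
Z: 6·3 = 18 | 1·0+4·0+6·3 = 18
D: 6·5 = 30 | 1·0+4·0+6·5 = 30
E: 6·5 = 30 | 1·0+4·3+6·3 = 30
R: 6·8 = 48 | 1·0+4·3+6·6 = 48
gcd(6,1,4,6) = 1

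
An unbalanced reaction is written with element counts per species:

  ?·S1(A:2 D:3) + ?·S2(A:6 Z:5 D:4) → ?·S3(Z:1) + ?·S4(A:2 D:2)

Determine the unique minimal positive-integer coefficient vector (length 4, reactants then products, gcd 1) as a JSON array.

Coefficients: [2, 1, 5, 5]

A: 2·2+1·6 = 10 | 5·0+5·2 = 10
Z: 2·0+1·5 = 5 | 5·1+5·0 = 5
D: 2·3+1·4 = 10 | 5·0+5·2 = 10
gcd(2,1,5,5) = 1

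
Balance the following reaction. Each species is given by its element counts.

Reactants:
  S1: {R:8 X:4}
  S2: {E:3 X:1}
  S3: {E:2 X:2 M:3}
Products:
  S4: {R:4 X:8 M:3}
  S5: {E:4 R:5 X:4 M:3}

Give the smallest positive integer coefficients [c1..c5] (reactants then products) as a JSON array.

Coefficients: [3, 2, 5, 1, 4]

E: 3·0+2·3+5·2 = 16 | 1·0+4·4 = 16
R: 3·8+2·0+5·0 = 24 | 1·4+4·5 = 24
X: 3·4+2·1+5·2 = 24 | 1·8+4·4 = 24
M: 3·0+2·0+5·3 = 15 | 1·3+4·3 = 15
gcd(3,2,5,1,4) = 1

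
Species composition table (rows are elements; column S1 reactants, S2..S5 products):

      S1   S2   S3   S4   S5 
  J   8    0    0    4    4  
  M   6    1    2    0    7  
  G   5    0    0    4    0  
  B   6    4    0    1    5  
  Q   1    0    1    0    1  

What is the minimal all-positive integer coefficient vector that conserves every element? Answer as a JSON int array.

Coefficients: [4, 1, 1, 5, 3]

J: 4·8 = 32 | 1·0+1·0+5·4+3·4 = 32
M: 4·6 = 24 | 1·1+1·2+5·0+3·7 = 24
G: 4·5 = 20 | 1·0+1·0+5·4+3·0 = 20
B: 4·6 = 24 | 1·4+1·0+5·1+3·5 = 24
Q: 4·1 = 4 | 1·0+1·1+5·0+3·1 = 4
gcd(4,1,1,5,3) = 1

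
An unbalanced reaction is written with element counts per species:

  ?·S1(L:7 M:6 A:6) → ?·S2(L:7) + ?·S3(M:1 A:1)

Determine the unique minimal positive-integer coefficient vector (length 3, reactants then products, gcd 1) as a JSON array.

Coefficients: [1, 1, 6]

L: 1·7 = 7 | 1·7+6·0 = 7
M: 1·6 = 6 | 1·0+6·1 = 6
A: 1·6 = 6 | 1·0+6·1 = 6
gcd(1,1,6) = 1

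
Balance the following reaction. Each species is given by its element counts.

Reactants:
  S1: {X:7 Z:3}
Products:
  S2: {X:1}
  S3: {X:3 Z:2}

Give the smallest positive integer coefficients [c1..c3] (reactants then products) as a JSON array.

X: 2·7 = 14 | 5·1+3·3 = 14
Z: 2·3 = 6 | 5·0+3·2 = 6
gcd(2,5,3) = 1

Coefficients: [2, 5, 3]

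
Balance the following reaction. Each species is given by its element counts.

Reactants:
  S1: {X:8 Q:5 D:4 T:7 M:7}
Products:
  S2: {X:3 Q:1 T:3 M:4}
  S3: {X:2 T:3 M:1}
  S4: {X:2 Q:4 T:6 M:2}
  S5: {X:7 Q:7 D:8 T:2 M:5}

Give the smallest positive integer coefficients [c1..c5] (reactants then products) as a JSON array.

X: 6·8 = 48 | 5·3+5·2+1·2+3·7 = 48
Q: 6·5 = 30 | 5·1+5·0+1·4+3·7 = 30
D: 6·4 = 24 | 5·0+5·0+1·0+3·8 = 24
T: 6·7 = 42 | 5·3+5·3+1·6+3·2 = 42
M: 6·7 = 42 | 5·4+5·1+1·2+3·5 = 42
gcd(6,5,5,1,3) = 1

Coefficients: [6, 5, 5, 1, 3]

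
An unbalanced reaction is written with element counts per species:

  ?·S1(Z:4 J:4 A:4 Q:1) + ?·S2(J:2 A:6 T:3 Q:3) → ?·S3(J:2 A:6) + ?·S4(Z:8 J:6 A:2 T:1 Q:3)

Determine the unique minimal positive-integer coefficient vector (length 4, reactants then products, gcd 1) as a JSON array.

Z: 6·4+1·0 = 24 | 4·0+3·8 = 24
J: 6·4+1·2 = 26 | 4·2+3·6 = 26
A: 6·4+1·6 = 30 | 4·6+3·2 = 30
T: 6·0+1·3 = 3 | 4·0+3·1 = 3
Q: 6·1+1·3 = 9 | 4·0+3·3 = 9
gcd(6,1,4,3) = 1

Coefficients: [6, 1, 4, 3]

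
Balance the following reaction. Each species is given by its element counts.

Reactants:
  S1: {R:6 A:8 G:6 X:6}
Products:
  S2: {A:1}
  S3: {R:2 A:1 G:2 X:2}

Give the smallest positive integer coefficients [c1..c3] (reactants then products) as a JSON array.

R: 1·6 = 6 | 5·0+3·2 = 6
A: 1·8 = 8 | 5·1+3·1 = 8
G: 1·6 = 6 | 5·0+3·2 = 6
X: 1·6 = 6 | 5·0+3·2 = 6
gcd(1,5,3) = 1

Coefficients: [1, 5, 3]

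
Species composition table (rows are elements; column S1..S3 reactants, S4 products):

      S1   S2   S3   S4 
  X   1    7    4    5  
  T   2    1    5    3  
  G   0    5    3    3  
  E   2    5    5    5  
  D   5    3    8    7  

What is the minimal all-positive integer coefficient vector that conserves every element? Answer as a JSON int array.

X: 5·1+3·7+1·4 = 30 | 6·5 = 30
T: 5·2+3·1+1·5 = 18 | 6·3 = 18
G: 5·0+3·5+1·3 = 18 | 6·3 = 18
E: 5·2+3·5+1·5 = 30 | 6·5 = 30
D: 5·5+3·3+1·8 = 42 | 6·7 = 42
gcd(5,3,1,6) = 1

Coefficients: [5, 3, 1, 6]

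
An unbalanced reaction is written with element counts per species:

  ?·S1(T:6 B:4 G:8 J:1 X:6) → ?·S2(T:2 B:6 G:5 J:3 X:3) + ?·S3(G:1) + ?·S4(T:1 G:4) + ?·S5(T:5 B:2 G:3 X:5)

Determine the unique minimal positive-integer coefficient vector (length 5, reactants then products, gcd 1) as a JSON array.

T: 3·6 = 18 | 1·2+6·0+1·1+3·5 = 18
B: 3·4 = 12 | 1·6+6·0+1·0+3·2 = 12
G: 3·8 = 24 | 1·5+6·1+1·4+3·3 = 24
J: 3·1 = 3 | 1·3+6·0+1·0+3·0 = 3
X: 3·6 = 18 | 1·3+6·0+1·0+3·5 = 18
gcd(3,1,6,1,3) = 1

Coefficients: [3, 1, 6, 1, 3]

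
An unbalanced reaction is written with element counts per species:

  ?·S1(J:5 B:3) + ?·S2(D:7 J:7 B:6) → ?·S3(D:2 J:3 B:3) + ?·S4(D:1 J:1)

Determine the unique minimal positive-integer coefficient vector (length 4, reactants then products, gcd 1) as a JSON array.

D: 1·0+2·7 = 14 | 5·2+4·1 = 14
J: 1·5+2·7 = 19 | 5·3+4·1 = 19
B: 1·3+2·6 = 15 | 5·3+4·0 = 15
gcd(1,2,5,4) = 1

Coefficients: [1, 2, 5, 4]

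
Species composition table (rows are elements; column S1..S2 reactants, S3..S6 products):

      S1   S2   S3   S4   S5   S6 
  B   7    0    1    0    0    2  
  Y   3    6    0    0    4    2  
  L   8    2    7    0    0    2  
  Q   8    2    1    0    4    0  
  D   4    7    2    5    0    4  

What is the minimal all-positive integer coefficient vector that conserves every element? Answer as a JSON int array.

B: 2·7+5·0 = 14 | 2·1+3·0+6·0+6·2 = 14
Y: 2·3+5·6 = 36 | 2·0+3·0+6·4+6·2 = 36
L: 2·8+5·2 = 26 | 2·7+3·0+6·0+6·2 = 26
Q: 2·8+5·2 = 26 | 2·1+3·0+6·4+6·0 = 26
D: 2·4+5·7 = 43 | 2·2+3·5+6·0+6·4 = 43
gcd(2,5,2,3,6,6) = 1

Coefficients: [2, 5, 2, 3, 6, 6]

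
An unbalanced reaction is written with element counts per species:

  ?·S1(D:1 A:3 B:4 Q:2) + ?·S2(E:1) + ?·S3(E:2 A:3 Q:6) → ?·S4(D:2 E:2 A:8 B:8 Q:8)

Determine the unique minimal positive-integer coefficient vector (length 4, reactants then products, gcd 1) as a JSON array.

Coefficients: [6, 2, 2, 3]

D: 6·1+2·0+2·0 = 6 | 3·2 = 6
E: 6·0+2·1+2·2 = 6 | 3·2 = 6
A: 6·3+2·0+2·3 = 24 | 3·8 = 24
B: 6·4+2·0+2·0 = 24 | 3·8 = 24
Q: 6·2+2·0+2·6 = 24 | 3·8 = 24
gcd(6,2,2,3) = 1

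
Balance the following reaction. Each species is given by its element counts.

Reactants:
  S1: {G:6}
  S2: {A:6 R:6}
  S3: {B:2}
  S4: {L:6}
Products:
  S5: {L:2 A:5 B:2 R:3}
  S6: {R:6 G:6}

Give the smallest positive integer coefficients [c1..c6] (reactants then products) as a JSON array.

L: 2·0+5·0+6·0+2·6 = 12 | 6·2+2·0 = 12
A: 2·0+5·6+6·0+2·0 = 30 | 6·5+2·0 = 30
B: 2·0+5·0+6·2+2·0 = 12 | 6·2+2·0 = 12
R: 2·0+5·6+6·0+2·0 = 30 | 6·3+2·6 = 30
G: 2·6+5·0+6·0+2·0 = 12 | 6·0+2·6 = 12
gcd(2,5,6,2,6,2) = 1

Coefficients: [2, 5, 6, 2, 6, 2]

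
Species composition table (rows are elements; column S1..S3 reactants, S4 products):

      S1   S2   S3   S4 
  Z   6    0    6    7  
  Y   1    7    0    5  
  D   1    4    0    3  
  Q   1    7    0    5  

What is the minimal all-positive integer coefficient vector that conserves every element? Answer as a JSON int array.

Coefficients: [2, 4, 5, 6]

Z: 2·6+4·0+5·6 = 42 | 6·7 = 42
Y: 2·1+4·7+5·0 = 30 | 6·5 = 30
D: 2·1+4·4+5·0 = 18 | 6·3 = 18
Q: 2·1+4·7+5·0 = 30 | 6·5 = 30
gcd(2,4,5,6) = 1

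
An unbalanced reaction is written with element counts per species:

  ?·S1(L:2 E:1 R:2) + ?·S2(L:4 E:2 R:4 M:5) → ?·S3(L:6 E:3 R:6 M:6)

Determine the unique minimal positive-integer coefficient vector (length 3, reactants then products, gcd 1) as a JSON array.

L: 3·2+6·4 = 30 | 5·6 = 30
E: 3·1+6·2 = 15 | 5·3 = 15
R: 3·2+6·4 = 30 | 5·6 = 30
M: 3·0+6·5 = 30 | 5·6 = 30
gcd(3,6,5) = 1

Coefficients: [3, 6, 5]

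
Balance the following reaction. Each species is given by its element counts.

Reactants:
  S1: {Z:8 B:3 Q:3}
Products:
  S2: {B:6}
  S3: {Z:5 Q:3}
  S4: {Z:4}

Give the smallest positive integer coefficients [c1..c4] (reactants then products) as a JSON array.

Z: 4·8 = 32 | 2·0+4·5+3·4 = 32
B: 4·3 = 12 | 2·6+4·0+3·0 = 12
Q: 4·3 = 12 | 2·0+4·3+3·0 = 12
gcd(4,2,4,3) = 1

Coefficients: [4, 2, 4, 3]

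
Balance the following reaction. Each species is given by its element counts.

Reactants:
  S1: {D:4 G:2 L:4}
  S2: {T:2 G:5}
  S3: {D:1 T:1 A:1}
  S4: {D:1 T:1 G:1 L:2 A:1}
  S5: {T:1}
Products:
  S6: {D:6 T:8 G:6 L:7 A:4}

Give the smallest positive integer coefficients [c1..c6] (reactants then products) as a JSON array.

Coefficients: [1, 1, 3, 5, 6, 2]

D: 1·4+1·0+3·1+5·1+6·0 = 12 | 2·6 = 12
T: 1·0+1·2+3·1+5·1+6·1 = 16 | 2·8 = 16
G: 1·2+1·5+3·0+5·1+6·0 = 12 | 2·6 = 12
L: 1·4+1·0+3·0+5·2+6·0 = 14 | 2·7 = 14
A: 1·0+1·0+3·1+5·1+6·0 = 8 | 2·4 = 8
gcd(1,1,3,5,6,2) = 1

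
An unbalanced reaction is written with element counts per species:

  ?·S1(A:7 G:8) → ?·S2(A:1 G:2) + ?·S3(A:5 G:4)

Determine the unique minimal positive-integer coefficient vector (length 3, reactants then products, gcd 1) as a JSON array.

A: 1·7 = 7 | 2·1+1·5 = 7
G: 1·8 = 8 | 2·2+1·4 = 8
gcd(1,2,1) = 1

Coefficients: [1, 2, 1]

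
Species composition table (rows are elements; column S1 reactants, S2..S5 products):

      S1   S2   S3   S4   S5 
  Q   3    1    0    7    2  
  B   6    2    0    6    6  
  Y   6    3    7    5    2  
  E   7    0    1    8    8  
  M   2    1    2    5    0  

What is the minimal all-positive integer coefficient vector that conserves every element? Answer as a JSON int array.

Coefficients: [6, 3, 2, 1, 4]

Q: 6·3 = 18 | 3·1+2·0+1·7+4·2 = 18
B: 6·6 = 36 | 3·2+2·0+1·6+4·6 = 36
Y: 6·6 = 36 | 3·3+2·7+1·5+4·2 = 36
E: 6·7 = 42 | 3·0+2·1+1·8+4·8 = 42
M: 6·2 = 12 | 3·1+2·2+1·5+4·0 = 12
gcd(6,3,2,1,4) = 1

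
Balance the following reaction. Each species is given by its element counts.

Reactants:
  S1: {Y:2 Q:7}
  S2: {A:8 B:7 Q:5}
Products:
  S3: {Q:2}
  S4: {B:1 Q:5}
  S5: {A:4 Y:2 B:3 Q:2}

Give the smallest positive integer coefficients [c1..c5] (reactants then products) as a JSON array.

A: 2·0+1·8 = 8 | 5·0+1·0+2·4 = 8
Y: 2·2+1·0 = 4 | 5·0+1·0+2·2 = 4
B: 2·0+1·7 = 7 | 5·0+1·1+2·3 = 7
Q: 2·7+1·5 = 19 | 5·2+1·5+2·2 = 19
gcd(2,1,5,1,2) = 1

Coefficients: [2, 1, 5, 1, 2]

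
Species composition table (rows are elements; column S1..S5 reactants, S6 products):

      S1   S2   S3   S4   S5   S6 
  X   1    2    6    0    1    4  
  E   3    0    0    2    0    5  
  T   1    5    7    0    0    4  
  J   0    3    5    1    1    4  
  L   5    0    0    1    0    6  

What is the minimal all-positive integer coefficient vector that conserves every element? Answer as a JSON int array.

X: 4·1+1·2+1·6+4·0+4·1 = 16 | 4·4 = 16
E: 4·3+1·0+1·0+4·2+4·0 = 20 | 4·5 = 20
T: 4·1+1·5+1·7+4·0+4·0 = 16 | 4·4 = 16
J: 4·0+1·3+1·5+4·1+4·1 = 16 | 4·4 = 16
L: 4·5+1·0+1·0+4·1+4·0 = 24 | 4·6 = 24
gcd(4,1,1,4,4,4) = 1

Coefficients: [4, 1, 1, 4, 4, 4]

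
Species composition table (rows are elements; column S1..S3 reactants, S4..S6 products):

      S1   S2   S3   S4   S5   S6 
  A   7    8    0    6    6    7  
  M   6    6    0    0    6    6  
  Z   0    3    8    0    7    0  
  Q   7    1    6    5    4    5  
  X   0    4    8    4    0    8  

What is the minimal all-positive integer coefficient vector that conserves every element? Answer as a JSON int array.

Coefficients: [5, 6, 3, 2, 6, 5]

A: 5·7+6·8+3·0 = 83 | 2·6+6·6+5·7 = 83
M: 5·6+6·6+3·0 = 66 | 2·0+6·6+5·6 = 66
Z: 5·0+6·3+3·8 = 42 | 2·0+6·7+5·0 = 42
Q: 5·7+6·1+3·6 = 59 | 2·5+6·4+5·5 = 59
X: 5·0+6·4+3·8 = 48 | 2·4+6·0+5·8 = 48
gcd(5,6,3,2,6,5) = 1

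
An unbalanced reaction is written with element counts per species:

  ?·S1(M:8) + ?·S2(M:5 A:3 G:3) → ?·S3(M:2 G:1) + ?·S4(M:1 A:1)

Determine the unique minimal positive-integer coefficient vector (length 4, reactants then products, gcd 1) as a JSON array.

M: 1·8+2·5 = 18 | 6·2+6·1 = 18
A: 1·0+2·3 = 6 | 6·0+6·1 = 6
G: 1·0+2·3 = 6 | 6·1+6·0 = 6
gcd(1,2,6,6) = 1

Coefficients: [1, 2, 6, 6]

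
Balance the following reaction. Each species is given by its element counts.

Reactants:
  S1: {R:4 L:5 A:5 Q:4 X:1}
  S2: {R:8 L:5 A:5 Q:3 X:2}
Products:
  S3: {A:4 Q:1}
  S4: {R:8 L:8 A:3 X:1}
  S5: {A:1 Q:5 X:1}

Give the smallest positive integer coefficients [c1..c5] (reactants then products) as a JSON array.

R: 6·4+2·8 = 40 | 5·0+5·8+5·0 = 40
L: 6·5+2·5 = 40 | 5·0+5·8+5·0 = 40
A: 6·5+2·5 = 40 | 5·4+5·3+5·1 = 40
Q: 6·4+2·3 = 30 | 5·1+5·0+5·5 = 30
X: 6·1+2·2 = 10 | 5·0+5·1+5·1 = 10
gcd(6,2,5,5,5) = 1

Coefficients: [6, 2, 5, 5, 5]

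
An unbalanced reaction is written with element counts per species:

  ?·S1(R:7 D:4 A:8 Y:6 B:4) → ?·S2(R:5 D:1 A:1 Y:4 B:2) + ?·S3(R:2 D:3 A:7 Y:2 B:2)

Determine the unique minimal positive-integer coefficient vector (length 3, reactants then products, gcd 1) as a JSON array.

R: 1·7 = 7 | 1·5+1·2 = 7
D: 1·4 = 4 | 1·1+1·3 = 4
A: 1·8 = 8 | 1·1+1·7 = 8
Y: 1·6 = 6 | 1·4+1·2 = 6
B: 1·4 = 4 | 1·2+1·2 = 4
gcd(1,1,1) = 1

Coefficients: [1, 1, 1]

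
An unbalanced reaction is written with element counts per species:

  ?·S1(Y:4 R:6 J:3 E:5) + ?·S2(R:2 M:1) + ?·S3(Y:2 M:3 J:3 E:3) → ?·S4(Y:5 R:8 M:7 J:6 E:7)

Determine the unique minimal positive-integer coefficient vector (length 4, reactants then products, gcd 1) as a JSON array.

Coefficients: [1, 5, 3, 2]

Y: 1·4+5·0+3·2 = 10 | 2·5 = 10
R: 1·6+5·2+3·0 = 16 | 2·8 = 16
M: 1·0+5·1+3·3 = 14 | 2·7 = 14
J: 1·3+5·0+3·3 = 12 | 2·6 = 12
E: 1·5+5·0+3·3 = 14 | 2·7 = 14
gcd(1,5,3,2) = 1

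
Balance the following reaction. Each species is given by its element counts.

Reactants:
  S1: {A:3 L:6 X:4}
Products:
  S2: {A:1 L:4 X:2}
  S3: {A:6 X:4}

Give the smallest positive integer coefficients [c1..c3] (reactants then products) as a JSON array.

A: 4·3 = 12 | 6·1+1·6 = 12
L: 4·6 = 24 | 6·4+1·0 = 24
X: 4·4 = 16 | 6·2+1·4 = 16
gcd(4,6,1) = 1

Coefficients: [4, 6, 1]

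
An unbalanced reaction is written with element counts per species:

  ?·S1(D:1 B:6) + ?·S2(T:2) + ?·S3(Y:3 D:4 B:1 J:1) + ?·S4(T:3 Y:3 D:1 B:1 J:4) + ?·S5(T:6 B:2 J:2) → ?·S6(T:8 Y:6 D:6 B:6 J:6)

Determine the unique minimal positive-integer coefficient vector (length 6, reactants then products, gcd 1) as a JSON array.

T: 2·0+2·2+6·0+4·3+4·6 = 40 | 5·8 = 40
Y: 2·0+2·0+6·3+4·3+4·0 = 30 | 5·6 = 30
D: 2·1+2·0+6·4+4·1+4·0 = 30 | 5·6 = 30
B: 2·6+2·0+6·1+4·1+4·2 = 30 | 5·6 = 30
J: 2·0+2·0+6·1+4·4+4·2 = 30 | 5·6 = 30
gcd(2,2,6,4,4,5) = 1

Coefficients: [2, 2, 6, 4, 4, 5]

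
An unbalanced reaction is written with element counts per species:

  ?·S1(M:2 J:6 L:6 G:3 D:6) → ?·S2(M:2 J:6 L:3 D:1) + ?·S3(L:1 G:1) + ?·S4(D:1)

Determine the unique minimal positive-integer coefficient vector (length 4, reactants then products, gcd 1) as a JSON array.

M: 1·2 = 2 | 1·2+3·0+5·0 = 2
J: 1·6 = 6 | 1·6+3·0+5·0 = 6
L: 1·6 = 6 | 1·3+3·1+5·0 = 6
G: 1·3 = 3 | 1·0+3·1+5·0 = 3
D: 1·6 = 6 | 1·1+3·0+5·1 = 6
gcd(1,1,3,5) = 1

Coefficients: [1, 1, 3, 5]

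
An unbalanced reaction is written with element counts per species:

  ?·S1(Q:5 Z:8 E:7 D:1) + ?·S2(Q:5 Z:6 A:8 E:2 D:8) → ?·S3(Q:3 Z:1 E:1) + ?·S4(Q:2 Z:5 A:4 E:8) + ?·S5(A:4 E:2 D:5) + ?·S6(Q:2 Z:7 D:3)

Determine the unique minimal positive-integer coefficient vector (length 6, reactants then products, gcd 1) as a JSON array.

Coefficients: [3, 2, 5, 2, 2, 3]

Q: 3·5+2·5 = 25 | 5·3+2·2+2·0+3·2 = 25
Z: 3·8+2·6 = 36 | 5·1+2·5+2·0+3·7 = 36
A: 3·0+2·8 = 16 | 5·0+2·4+2·4+3·0 = 16
E: 3·7+2·2 = 25 | 5·1+2·8+2·2+3·0 = 25
D: 3·1+2·8 = 19 | 5·0+2·0+2·5+3·3 = 19
gcd(3,2,5,2,2,3) = 1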